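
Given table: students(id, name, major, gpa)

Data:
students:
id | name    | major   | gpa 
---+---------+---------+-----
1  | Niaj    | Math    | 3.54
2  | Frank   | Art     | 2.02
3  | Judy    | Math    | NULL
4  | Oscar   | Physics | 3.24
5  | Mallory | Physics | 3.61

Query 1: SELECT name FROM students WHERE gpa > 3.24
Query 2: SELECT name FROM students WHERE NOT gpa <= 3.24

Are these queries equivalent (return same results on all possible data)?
Yes, equivalent

Both queries return: [('Mallory',), ('Niaj',)]

Reason: Both filter gpa > 3.24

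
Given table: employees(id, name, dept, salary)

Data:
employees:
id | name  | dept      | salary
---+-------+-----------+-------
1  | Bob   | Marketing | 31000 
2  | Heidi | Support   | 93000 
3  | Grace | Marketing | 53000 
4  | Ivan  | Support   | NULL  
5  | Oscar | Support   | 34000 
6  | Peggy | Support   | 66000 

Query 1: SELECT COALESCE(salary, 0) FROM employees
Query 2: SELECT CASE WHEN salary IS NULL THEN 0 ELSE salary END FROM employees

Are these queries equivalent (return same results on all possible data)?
Yes, equivalent

Both queries return: [(0,), (31000,), (34000,), (53000,), (66000,), (93000,)]

Reason: COALESCE vs CASE for NULL handling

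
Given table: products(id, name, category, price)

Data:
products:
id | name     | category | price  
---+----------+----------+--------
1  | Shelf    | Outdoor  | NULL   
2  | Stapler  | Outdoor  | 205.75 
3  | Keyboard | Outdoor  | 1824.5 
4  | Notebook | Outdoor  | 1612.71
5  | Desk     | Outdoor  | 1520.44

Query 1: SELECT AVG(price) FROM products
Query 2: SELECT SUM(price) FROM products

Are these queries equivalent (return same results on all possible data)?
No, not equivalent

Query 1 returns: [(1290.85,)]
Query 2 returns: [(5163.4,)]

Reason: AVG vs SUM give different aggregate values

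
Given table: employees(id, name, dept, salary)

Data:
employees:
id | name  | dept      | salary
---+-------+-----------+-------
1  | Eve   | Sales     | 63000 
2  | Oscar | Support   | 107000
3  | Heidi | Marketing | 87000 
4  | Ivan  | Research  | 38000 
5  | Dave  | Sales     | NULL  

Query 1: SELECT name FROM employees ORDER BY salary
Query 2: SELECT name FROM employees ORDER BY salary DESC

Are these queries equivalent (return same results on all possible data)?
No, not equivalent

Query 1 returns: [('Dave',), ('Ivan',), ('Eve',), ('Heidi',), ('Oscar',)]
Query 2 returns: [('Oscar',), ('Heidi',), ('Eve',), ('Ivan',), ('Dave',)]

Reason: ASC vs DESC gives opposite ordering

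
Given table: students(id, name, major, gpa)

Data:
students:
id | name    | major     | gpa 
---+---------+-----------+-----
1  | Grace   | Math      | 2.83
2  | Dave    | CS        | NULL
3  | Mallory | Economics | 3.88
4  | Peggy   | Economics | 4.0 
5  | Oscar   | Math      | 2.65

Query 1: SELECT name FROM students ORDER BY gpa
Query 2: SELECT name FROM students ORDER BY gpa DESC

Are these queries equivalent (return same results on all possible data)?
No, not equivalent

Query 1 returns: [('Dave',), ('Oscar',), ('Grace',), ('Mallory',), ('Peggy',)]
Query 2 returns: [('Peggy',), ('Mallory',), ('Grace',), ('Oscar',), ('Dave',)]

Reason: ASC vs DESC gives opposite ordering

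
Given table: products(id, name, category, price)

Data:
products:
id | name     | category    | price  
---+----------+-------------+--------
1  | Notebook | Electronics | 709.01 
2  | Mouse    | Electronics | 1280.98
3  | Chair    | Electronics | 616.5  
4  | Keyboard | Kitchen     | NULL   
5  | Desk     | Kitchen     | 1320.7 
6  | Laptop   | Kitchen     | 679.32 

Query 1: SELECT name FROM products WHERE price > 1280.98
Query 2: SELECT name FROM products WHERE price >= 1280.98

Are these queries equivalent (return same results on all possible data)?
No, not equivalent

Query 1 returns: [('Desk',)]
Query 2 returns: [('Mouse',), ('Desk',)]

Reason: > vs >= gives different results when price = 1280.98 exists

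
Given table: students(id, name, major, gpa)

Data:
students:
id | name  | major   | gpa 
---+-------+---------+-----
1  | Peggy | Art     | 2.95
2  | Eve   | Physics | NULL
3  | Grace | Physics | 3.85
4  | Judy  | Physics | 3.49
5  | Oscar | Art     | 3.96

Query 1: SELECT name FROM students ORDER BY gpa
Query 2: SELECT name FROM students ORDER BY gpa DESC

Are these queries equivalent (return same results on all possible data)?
No, not equivalent

Query 1 returns: [('Eve',), ('Peggy',), ('Judy',), ('Grace',), ('Oscar',)]
Query 2 returns: [('Oscar',), ('Grace',), ('Judy',), ('Peggy',), ('Eve',)]

Reason: ASC vs DESC gives opposite ordering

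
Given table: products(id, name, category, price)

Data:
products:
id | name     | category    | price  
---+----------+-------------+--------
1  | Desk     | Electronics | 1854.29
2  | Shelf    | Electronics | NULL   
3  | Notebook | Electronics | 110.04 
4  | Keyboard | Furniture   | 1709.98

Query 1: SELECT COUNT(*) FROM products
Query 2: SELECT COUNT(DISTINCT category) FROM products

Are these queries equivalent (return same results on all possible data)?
No, not equivalent

Query 1 returns: [(4,)]
Query 2 returns: [(2,)]

Reason: COUNT(*) counts rows, COUNT(DISTINCT category) counts unique categorys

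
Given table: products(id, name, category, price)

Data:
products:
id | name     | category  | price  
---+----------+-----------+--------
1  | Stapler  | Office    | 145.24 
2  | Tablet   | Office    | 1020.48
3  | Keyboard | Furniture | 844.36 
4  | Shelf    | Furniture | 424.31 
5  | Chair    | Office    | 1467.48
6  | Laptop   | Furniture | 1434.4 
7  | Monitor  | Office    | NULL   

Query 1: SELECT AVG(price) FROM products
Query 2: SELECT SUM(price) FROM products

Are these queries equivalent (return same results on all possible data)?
No, not equivalent

Query 1 returns: [(889.3783333333334,)]
Query 2 returns: [(5336.27,)]

Reason: AVG vs SUM give different aggregate values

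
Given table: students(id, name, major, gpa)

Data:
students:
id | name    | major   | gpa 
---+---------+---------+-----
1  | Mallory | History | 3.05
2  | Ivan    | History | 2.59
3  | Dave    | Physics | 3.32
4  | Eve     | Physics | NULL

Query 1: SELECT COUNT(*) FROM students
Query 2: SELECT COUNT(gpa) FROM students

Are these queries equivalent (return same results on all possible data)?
No, not equivalent

Query 1 returns: [(4,)]
Query 2 returns: [(3,)]

Reason: COUNT(*) includes NULLs, COUNT(column) excludes them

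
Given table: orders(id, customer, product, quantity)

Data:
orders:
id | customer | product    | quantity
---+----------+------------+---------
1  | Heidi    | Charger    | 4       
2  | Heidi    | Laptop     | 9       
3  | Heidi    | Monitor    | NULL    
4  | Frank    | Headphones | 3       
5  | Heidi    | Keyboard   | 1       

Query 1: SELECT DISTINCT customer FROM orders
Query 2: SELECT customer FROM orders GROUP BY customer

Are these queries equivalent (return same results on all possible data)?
Yes, equivalent

Both queries return: [('Frank',), ('Heidi',)]

Reason: Both get unique customers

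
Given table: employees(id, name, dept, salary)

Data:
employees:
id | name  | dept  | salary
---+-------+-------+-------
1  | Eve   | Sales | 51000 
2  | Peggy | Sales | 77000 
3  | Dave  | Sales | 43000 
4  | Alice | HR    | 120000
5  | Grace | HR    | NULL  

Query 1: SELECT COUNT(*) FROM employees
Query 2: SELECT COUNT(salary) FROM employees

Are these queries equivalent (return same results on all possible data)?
No, not equivalent

Query 1 returns: [(5,)]
Query 2 returns: [(4,)]

Reason: COUNT(*) includes NULLs, COUNT(column) excludes them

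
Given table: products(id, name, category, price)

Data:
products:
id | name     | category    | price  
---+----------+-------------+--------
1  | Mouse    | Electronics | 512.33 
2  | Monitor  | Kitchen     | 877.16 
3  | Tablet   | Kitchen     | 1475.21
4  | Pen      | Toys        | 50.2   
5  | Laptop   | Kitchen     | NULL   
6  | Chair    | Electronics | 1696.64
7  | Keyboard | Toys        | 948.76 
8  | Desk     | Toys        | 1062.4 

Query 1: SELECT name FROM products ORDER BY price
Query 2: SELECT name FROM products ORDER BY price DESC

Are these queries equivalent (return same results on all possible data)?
No, not equivalent

Query 1 returns: [('Laptop',), ('Pen',), ('Mouse',), ('Monitor',), ('Keyboard',), ('Desk',), ('Tablet',), ('Chair',)]
Query 2 returns: [('Chair',), ('Tablet',), ('Desk',), ('Keyboard',), ('Monitor',), ('Mouse',), ('Pen',), ('Laptop',)]

Reason: ASC vs DESC gives opposite ordering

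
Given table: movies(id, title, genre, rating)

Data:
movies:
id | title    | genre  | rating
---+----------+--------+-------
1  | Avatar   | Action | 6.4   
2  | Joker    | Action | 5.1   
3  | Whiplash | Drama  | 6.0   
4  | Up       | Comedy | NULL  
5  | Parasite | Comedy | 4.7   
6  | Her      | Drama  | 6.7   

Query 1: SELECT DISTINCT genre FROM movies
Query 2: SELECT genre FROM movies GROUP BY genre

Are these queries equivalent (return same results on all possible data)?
Yes, equivalent

Both queries return: [('Action',), ('Comedy',), ('Drama',)]

Reason: Both get unique genres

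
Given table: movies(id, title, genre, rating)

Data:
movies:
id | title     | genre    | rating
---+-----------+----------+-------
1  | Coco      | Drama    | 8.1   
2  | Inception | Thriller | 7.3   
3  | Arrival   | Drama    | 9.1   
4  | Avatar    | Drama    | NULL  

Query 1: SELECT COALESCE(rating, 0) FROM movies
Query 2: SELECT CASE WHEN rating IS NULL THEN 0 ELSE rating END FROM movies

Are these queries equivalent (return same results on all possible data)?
Yes, equivalent

Both queries return: [(0,), (7.3,), (8.1,), (9.1,)]

Reason: COALESCE vs CASE for NULL handling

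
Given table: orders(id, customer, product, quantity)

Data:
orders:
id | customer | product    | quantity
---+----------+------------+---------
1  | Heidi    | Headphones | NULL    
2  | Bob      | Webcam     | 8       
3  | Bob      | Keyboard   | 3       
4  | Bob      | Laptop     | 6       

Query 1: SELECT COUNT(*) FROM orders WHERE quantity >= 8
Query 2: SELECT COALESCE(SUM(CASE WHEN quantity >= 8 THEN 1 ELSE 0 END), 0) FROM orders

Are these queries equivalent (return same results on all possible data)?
Yes, equivalent

Both queries return: [(1,)]

Reason: COUNT with WHERE vs conditional SUM (COALESCE handles empty-table NULL)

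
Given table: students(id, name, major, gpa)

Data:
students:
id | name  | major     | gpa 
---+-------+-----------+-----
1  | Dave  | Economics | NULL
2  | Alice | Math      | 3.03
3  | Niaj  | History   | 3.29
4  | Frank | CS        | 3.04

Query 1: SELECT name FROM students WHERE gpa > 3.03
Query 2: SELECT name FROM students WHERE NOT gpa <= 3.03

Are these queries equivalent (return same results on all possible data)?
Yes, equivalent

Both queries return: [('Frank',), ('Niaj',)]

Reason: Both filter gpa > 3.03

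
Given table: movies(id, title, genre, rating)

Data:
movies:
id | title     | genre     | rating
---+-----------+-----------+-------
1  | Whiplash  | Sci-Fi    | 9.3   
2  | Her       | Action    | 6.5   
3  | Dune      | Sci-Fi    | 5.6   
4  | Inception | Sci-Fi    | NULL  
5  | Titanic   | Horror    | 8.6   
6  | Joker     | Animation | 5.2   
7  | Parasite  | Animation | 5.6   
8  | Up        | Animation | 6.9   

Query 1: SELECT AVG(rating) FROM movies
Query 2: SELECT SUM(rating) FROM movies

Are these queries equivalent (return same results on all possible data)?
No, not equivalent

Query 1 returns: [(6.814285714285715,)]
Query 2 returns: [(47.7,)]

Reason: AVG vs SUM give different aggregate values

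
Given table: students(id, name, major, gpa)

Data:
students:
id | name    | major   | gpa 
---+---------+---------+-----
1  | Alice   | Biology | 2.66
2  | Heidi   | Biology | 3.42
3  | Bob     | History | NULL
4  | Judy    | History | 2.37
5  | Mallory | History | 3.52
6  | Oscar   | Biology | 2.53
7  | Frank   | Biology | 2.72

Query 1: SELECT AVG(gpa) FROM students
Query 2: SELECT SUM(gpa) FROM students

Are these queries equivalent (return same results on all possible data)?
No, not equivalent

Query 1 returns: [(2.8699999999999997,)]
Query 2 returns: [(17.22,)]

Reason: AVG vs SUM give different aggregate values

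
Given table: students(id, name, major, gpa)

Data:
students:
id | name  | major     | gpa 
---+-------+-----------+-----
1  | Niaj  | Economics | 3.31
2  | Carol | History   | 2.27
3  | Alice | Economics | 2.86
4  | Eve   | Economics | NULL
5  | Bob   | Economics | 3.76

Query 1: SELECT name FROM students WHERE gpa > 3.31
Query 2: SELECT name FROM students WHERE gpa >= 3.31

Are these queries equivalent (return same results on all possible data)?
No, not equivalent

Query 1 returns: [('Bob',)]
Query 2 returns: [('Niaj',), ('Bob',)]

Reason: > vs >= gives different results when gpa = 3.31 exists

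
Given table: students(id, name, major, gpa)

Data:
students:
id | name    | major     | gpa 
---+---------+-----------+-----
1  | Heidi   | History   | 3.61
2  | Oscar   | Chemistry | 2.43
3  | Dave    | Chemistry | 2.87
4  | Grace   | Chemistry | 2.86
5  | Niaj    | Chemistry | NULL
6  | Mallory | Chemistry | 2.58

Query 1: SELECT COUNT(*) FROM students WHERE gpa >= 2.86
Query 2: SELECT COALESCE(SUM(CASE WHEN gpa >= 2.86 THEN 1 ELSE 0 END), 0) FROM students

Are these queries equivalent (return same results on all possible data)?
Yes, equivalent

Both queries return: [(3,)]

Reason: COUNT with WHERE vs conditional SUM (COALESCE handles empty-table NULL)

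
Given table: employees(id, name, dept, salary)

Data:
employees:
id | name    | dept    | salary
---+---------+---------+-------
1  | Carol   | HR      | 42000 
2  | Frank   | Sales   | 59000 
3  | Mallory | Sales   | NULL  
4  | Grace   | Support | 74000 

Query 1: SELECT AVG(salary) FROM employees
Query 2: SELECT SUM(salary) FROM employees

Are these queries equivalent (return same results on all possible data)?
No, not equivalent

Query 1 returns: [(58333.333333333336,)]
Query 2 returns: [(175000,)]

Reason: AVG vs SUM give different aggregate values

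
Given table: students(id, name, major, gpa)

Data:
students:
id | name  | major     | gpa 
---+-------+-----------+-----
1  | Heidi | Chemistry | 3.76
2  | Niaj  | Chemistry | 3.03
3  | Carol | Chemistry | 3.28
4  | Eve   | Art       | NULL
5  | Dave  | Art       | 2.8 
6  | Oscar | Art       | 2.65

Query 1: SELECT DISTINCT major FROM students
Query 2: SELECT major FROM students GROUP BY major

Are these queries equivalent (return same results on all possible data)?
Yes, equivalent

Both queries return: [('Art',), ('Chemistry',)]

Reason: Both get unique majors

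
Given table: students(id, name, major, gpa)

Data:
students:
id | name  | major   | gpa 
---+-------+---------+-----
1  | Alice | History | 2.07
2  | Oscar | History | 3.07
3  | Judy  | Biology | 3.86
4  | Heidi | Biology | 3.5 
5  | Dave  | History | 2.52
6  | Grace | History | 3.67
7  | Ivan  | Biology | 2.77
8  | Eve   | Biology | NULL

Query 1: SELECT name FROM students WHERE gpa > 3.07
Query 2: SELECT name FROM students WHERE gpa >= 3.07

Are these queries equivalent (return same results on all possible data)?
No, not equivalent

Query 1 returns: [('Judy',), ('Heidi',), ('Grace',)]
Query 2 returns: [('Oscar',), ('Judy',), ('Heidi',), ('Grace',)]

Reason: > vs >= gives different results when gpa = 3.07 exists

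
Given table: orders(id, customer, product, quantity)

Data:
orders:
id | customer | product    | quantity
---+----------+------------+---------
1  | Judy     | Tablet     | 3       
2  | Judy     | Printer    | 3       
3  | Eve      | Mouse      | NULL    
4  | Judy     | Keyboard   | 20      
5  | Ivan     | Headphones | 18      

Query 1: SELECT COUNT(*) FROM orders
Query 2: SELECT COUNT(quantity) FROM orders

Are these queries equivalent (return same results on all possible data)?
No, not equivalent

Query 1 returns: [(5,)]
Query 2 returns: [(4,)]

Reason: COUNT(*) includes NULLs, COUNT(column) excludes them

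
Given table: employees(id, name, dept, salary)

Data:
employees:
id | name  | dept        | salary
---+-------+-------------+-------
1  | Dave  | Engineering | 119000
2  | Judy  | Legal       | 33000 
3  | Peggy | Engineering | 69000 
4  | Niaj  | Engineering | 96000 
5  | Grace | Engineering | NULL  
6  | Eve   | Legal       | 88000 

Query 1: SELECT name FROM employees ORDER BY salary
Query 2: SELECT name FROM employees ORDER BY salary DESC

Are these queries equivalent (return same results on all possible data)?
No, not equivalent

Query 1 returns: [('Grace',), ('Judy',), ('Peggy',), ('Eve',), ('Niaj',), ('Dave',)]
Query 2 returns: [('Dave',), ('Niaj',), ('Eve',), ('Peggy',), ('Judy',), ('Grace',)]

Reason: ASC vs DESC gives opposite ordering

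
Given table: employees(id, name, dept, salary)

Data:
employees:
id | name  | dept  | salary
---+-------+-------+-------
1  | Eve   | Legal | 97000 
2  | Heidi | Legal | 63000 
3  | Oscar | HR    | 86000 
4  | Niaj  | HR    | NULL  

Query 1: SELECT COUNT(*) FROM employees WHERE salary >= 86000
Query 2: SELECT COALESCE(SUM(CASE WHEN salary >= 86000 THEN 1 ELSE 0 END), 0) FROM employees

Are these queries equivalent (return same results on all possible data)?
Yes, equivalent

Both queries return: [(2,)]

Reason: COUNT with WHERE vs conditional SUM (COALESCE handles empty-table NULL)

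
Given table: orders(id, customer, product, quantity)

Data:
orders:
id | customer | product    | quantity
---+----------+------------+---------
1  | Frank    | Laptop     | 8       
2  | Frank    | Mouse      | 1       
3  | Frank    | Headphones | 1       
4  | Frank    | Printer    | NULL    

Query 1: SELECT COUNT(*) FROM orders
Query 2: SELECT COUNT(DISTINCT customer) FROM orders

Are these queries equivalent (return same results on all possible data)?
No, not equivalent

Query 1 returns: [(4,)]
Query 2 returns: [(1,)]

Reason: COUNT(*) counts rows, COUNT(DISTINCT customer) counts unique customers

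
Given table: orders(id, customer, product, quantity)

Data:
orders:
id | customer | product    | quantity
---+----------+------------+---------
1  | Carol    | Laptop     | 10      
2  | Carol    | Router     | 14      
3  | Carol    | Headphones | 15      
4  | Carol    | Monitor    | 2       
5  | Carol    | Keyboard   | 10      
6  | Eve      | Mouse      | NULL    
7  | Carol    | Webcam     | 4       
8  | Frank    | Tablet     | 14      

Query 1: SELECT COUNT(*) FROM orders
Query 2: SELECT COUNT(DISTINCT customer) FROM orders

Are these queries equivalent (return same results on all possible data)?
No, not equivalent

Query 1 returns: [(8,)]
Query 2 returns: [(3,)]

Reason: COUNT(*) counts rows, COUNT(DISTINCT customer) counts unique customers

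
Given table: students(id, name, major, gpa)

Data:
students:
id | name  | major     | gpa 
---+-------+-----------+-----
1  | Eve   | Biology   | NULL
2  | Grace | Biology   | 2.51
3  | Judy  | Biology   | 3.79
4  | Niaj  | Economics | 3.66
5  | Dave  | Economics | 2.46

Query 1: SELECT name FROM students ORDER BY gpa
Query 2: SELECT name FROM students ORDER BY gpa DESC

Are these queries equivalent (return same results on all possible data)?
No, not equivalent

Query 1 returns: [('Eve',), ('Dave',), ('Grace',), ('Niaj',), ('Judy',)]
Query 2 returns: [('Judy',), ('Niaj',), ('Grace',), ('Dave',), ('Eve',)]

Reason: ASC vs DESC gives opposite ordering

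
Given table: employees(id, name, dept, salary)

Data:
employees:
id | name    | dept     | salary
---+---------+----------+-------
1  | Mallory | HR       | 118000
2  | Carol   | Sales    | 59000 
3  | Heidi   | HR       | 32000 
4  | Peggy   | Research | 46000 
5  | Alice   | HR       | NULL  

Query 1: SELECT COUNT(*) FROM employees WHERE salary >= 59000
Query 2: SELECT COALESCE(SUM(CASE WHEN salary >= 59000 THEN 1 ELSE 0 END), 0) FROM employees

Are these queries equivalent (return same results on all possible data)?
Yes, equivalent

Both queries return: [(2,)]

Reason: COUNT with WHERE vs conditional SUM (COALESCE handles empty-table NULL)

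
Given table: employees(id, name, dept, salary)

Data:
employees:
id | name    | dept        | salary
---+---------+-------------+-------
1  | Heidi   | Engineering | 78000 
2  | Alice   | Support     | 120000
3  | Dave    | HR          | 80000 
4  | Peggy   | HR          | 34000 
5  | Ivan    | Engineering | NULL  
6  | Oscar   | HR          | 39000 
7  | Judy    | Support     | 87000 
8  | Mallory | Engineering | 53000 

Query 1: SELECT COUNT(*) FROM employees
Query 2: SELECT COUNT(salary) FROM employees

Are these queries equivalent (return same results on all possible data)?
No, not equivalent

Query 1 returns: [(8,)]
Query 2 returns: [(7,)]

Reason: COUNT(*) includes NULLs, COUNT(column) excludes them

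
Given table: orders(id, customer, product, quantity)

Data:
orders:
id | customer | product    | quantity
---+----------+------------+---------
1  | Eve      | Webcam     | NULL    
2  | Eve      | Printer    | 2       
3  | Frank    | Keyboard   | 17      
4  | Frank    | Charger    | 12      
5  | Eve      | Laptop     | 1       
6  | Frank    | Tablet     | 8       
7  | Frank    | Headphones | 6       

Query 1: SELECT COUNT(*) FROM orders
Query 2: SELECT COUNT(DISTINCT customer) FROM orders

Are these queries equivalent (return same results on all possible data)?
No, not equivalent

Query 1 returns: [(7,)]
Query 2 returns: [(2,)]

Reason: COUNT(*) counts rows, COUNT(DISTINCT customer) counts unique customers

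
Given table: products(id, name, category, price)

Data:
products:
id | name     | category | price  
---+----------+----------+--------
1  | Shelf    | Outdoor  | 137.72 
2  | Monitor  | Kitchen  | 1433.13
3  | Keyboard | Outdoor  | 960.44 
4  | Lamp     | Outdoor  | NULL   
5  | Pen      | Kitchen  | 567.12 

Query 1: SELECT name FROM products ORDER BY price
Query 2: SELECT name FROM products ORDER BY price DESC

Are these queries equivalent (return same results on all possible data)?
No, not equivalent

Query 1 returns: [('Lamp',), ('Shelf',), ('Pen',), ('Keyboard',), ('Monitor',)]
Query 2 returns: [('Monitor',), ('Keyboard',), ('Pen',), ('Shelf',), ('Lamp',)]

Reason: ASC vs DESC gives opposite ordering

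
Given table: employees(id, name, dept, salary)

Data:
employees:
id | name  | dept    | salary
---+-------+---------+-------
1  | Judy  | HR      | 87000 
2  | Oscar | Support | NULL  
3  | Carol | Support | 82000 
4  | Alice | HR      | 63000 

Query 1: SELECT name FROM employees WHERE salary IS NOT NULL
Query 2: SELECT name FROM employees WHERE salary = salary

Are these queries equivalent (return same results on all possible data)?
Yes, equivalent

Both queries return: [('Alice',), ('Carol',), ('Judy',)]

Reason: IS NOT NULL vs self-equality (both exclude NULLs)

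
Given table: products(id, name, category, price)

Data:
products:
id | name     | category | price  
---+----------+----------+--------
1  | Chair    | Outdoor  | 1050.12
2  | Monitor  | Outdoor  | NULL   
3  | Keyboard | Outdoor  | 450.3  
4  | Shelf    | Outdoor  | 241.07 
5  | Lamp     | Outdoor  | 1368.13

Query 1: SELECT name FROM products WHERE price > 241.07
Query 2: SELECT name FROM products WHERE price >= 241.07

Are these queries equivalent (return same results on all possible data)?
No, not equivalent

Query 1 returns: [('Chair',), ('Keyboard',), ('Lamp',)]
Query 2 returns: [('Chair',), ('Keyboard',), ('Shelf',), ('Lamp',)]

Reason: > vs >= gives different results when price = 241.07 exists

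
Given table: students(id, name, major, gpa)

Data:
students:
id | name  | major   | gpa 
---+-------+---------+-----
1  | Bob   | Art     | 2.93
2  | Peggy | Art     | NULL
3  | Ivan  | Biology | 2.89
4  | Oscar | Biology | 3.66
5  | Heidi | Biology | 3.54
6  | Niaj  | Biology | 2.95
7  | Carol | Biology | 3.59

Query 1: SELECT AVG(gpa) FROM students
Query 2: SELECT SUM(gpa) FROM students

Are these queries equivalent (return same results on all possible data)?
No, not equivalent

Query 1 returns: [(3.2600000000000002,)]
Query 2 returns: [(19.560000000000002,)]

Reason: AVG vs SUM give different aggregate values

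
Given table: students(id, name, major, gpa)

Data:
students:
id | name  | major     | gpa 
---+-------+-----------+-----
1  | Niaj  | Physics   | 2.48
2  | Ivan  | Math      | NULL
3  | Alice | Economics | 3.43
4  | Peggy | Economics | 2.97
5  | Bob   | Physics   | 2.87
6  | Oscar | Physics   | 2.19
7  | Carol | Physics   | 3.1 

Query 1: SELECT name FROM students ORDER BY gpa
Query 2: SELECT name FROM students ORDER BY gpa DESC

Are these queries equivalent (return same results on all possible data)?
No, not equivalent

Query 1 returns: [('Ivan',), ('Oscar',), ('Niaj',), ('Bob',), ('Peggy',), ('Carol',), ('Alice',)]
Query 2 returns: [('Alice',), ('Carol',), ('Peggy',), ('Bob',), ('Niaj',), ('Oscar',), ('Ivan',)]

Reason: ASC vs DESC gives opposite ordering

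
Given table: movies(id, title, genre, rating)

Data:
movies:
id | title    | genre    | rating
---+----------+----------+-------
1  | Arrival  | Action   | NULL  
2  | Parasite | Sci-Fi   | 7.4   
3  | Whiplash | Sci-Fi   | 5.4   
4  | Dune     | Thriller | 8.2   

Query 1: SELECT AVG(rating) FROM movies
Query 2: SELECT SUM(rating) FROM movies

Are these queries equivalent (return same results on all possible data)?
No, not equivalent

Query 1 returns: [(7.0,)]
Query 2 returns: [(21.0,)]

Reason: AVG vs SUM give different aggregate values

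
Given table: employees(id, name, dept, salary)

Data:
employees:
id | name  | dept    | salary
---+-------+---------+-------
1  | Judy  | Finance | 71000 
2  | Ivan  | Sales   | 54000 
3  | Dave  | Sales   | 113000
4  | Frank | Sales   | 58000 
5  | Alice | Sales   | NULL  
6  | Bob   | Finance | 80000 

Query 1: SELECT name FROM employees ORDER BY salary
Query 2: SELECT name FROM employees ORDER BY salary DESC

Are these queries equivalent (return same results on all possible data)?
No, not equivalent

Query 1 returns: [('Alice',), ('Ivan',), ('Frank',), ('Judy',), ('Bob',), ('Dave',)]
Query 2 returns: [('Dave',), ('Bob',), ('Judy',), ('Frank',), ('Ivan',), ('Alice',)]

Reason: ASC vs DESC gives opposite ordering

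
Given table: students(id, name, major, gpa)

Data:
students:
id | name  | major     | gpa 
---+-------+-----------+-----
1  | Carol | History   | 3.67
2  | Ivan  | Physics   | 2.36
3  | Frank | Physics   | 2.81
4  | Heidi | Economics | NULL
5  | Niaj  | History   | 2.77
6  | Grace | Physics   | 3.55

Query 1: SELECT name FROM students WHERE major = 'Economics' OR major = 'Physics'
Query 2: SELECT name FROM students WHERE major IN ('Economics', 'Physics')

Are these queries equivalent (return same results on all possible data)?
Yes, equivalent

Both queries return: [('Frank',), ('Grace',), ('Heidi',), ('Ivan',)]

Reason: OR vs IN are equivalent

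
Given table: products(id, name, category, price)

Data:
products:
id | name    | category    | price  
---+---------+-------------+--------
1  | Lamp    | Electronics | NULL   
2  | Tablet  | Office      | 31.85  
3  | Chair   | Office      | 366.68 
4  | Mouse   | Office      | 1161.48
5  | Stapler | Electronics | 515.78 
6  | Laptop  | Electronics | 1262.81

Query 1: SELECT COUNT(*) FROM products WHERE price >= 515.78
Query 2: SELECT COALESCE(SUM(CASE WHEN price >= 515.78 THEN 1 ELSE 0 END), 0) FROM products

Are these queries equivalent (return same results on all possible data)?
Yes, equivalent

Both queries return: [(3,)]

Reason: COUNT with WHERE vs conditional SUM (COALESCE handles empty-table NULL)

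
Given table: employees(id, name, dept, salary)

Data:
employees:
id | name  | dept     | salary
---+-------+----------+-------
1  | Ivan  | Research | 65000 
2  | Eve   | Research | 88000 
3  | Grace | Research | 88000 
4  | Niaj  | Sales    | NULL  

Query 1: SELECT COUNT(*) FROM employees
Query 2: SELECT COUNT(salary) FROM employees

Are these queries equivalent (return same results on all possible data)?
No, not equivalent

Query 1 returns: [(4,)]
Query 2 returns: [(3,)]

Reason: COUNT(*) includes NULLs, COUNT(column) excludes them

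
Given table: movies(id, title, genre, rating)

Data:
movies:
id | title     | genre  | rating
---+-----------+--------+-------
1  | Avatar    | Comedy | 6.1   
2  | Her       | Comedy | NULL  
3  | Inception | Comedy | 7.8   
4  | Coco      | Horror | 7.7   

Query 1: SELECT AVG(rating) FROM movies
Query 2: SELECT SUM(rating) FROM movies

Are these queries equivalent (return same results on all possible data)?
No, not equivalent

Query 1 returns: [(7.2,)]
Query 2 returns: [(21.6,)]

Reason: AVG vs SUM give different aggregate values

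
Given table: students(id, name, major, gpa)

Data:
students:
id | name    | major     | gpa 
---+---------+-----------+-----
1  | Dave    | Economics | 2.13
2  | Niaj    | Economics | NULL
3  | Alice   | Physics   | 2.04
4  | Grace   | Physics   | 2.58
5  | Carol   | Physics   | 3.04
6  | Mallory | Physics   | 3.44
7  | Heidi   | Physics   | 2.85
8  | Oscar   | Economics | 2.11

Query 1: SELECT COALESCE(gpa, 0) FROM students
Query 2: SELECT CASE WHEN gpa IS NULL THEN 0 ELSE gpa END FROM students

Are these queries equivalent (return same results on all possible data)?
Yes, equivalent

Both queries return: [(0,), (2.04,), (2.11,), (2.13,), (2.58,), (2.85,), (3.04,), (3.44,)]

Reason: COALESCE vs CASE for NULL handling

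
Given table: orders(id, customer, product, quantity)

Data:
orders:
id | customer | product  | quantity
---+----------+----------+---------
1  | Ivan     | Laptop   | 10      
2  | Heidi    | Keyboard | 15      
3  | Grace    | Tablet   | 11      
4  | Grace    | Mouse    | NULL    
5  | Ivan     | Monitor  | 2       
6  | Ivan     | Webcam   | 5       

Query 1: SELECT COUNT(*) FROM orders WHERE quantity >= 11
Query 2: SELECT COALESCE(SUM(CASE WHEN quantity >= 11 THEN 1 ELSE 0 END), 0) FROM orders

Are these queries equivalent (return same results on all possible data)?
Yes, equivalent

Both queries return: [(2,)]

Reason: COUNT with WHERE vs conditional SUM (COALESCE handles empty-table NULL)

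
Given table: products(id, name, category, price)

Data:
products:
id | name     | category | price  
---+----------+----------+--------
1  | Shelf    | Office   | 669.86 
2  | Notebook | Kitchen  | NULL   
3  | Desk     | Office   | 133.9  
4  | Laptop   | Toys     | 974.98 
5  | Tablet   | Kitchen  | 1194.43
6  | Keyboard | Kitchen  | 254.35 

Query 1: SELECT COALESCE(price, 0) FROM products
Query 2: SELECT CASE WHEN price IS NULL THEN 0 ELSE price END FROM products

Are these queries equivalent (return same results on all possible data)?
Yes, equivalent

Both queries return: [(0,), (133.9,), (254.35,), (669.86,), (974.98,), (1194.43,)]

Reason: COALESCE vs CASE for NULL handling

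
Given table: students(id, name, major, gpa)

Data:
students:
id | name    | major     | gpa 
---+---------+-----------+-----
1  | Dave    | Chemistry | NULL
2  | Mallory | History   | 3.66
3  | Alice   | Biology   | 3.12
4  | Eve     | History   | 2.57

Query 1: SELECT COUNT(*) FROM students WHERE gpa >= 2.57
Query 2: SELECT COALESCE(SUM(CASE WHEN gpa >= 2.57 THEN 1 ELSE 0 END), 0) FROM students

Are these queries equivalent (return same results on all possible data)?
Yes, equivalent

Both queries return: [(3,)]

Reason: COUNT with WHERE vs conditional SUM (COALESCE handles empty-table NULL)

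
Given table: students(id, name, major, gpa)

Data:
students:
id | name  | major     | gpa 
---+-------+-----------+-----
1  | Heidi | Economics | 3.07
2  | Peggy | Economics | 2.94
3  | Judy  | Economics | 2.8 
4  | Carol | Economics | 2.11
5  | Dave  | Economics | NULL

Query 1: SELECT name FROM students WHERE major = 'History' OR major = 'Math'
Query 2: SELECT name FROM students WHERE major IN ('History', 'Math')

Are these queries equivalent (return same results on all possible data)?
Yes, equivalent

Both queries return: []

Reason: OR vs IN are equivalent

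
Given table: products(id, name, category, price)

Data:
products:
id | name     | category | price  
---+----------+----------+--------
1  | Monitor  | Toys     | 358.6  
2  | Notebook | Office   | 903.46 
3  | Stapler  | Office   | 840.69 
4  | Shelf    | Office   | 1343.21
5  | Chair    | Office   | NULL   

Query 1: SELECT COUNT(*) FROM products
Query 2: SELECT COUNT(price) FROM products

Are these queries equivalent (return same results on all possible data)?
No, not equivalent

Query 1 returns: [(5,)]
Query 2 returns: [(4,)]

Reason: COUNT(*) includes NULLs, COUNT(column) excludes them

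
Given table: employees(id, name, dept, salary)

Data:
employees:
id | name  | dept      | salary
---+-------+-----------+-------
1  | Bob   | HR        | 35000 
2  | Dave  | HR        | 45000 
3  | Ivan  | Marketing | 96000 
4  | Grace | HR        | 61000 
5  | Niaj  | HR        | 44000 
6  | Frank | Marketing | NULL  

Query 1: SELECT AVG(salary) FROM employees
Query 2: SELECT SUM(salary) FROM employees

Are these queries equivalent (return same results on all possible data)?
No, not equivalent

Query 1 returns: [(56200.0,)]
Query 2 returns: [(281000,)]

Reason: AVG vs SUM give different aggregate values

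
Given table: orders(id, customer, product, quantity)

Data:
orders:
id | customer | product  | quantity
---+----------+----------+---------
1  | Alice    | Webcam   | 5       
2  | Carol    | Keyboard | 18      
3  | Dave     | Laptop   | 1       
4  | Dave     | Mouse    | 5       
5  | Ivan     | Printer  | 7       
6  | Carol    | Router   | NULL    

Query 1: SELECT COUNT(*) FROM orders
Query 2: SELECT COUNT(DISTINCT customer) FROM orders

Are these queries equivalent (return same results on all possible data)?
No, not equivalent

Query 1 returns: [(6,)]
Query 2 returns: [(4,)]

Reason: COUNT(*) counts rows, COUNT(DISTINCT customer) counts unique customers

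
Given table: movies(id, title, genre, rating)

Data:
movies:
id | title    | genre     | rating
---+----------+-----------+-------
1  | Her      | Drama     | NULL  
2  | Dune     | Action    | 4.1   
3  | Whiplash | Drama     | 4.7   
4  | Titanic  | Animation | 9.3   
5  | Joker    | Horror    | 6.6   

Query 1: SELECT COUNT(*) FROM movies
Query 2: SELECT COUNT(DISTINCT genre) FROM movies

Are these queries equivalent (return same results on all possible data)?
No, not equivalent

Query 1 returns: [(5,)]
Query 2 returns: [(4,)]

Reason: COUNT(*) counts rows, COUNT(DISTINCT genre) counts unique genres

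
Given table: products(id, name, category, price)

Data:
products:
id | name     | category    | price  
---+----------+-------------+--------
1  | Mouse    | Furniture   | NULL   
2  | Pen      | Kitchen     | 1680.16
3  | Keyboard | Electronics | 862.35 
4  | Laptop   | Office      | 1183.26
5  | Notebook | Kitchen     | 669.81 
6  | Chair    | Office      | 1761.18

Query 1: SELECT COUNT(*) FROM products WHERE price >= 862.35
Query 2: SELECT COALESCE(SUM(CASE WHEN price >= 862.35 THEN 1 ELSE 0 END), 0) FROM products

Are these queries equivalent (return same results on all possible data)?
Yes, equivalent

Both queries return: [(4,)]

Reason: COUNT with WHERE vs conditional SUM (COALESCE handles empty-table NULL)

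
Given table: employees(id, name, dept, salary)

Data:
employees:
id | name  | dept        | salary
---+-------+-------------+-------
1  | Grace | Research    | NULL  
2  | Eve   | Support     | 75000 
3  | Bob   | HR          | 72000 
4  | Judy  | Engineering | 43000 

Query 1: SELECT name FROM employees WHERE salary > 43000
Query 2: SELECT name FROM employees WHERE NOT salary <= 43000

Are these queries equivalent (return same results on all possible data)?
Yes, equivalent

Both queries return: [('Bob',), ('Eve',)]

Reason: Both filter salary > 43000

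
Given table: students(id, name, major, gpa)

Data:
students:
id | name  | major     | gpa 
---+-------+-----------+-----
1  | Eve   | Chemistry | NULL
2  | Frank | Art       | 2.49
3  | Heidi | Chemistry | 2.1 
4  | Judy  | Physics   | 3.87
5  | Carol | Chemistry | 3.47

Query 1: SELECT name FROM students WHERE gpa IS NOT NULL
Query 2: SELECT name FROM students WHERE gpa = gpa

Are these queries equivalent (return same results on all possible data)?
Yes, equivalent

Both queries return: [('Carol',), ('Frank',), ('Heidi',), ('Judy',)]

Reason: IS NOT NULL vs self-equality (both exclude NULLs)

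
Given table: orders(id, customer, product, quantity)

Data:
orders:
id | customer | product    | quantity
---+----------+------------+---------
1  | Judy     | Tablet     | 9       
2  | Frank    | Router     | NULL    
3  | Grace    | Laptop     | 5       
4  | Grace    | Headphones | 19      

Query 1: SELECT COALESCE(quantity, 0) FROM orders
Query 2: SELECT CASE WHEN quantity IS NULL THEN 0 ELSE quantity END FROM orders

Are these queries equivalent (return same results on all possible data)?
Yes, equivalent

Both queries return: [(0,), (5,), (9,), (19,)]

Reason: COALESCE vs CASE for NULL handling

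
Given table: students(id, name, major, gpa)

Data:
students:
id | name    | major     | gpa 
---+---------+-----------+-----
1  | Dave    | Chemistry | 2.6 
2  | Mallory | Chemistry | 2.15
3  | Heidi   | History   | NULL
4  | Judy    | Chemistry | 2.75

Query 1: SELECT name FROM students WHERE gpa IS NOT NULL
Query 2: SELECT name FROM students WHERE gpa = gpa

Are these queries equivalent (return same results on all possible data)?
Yes, equivalent

Both queries return: [('Dave',), ('Judy',), ('Mallory',)]

Reason: IS NOT NULL vs self-equality (both exclude NULLs)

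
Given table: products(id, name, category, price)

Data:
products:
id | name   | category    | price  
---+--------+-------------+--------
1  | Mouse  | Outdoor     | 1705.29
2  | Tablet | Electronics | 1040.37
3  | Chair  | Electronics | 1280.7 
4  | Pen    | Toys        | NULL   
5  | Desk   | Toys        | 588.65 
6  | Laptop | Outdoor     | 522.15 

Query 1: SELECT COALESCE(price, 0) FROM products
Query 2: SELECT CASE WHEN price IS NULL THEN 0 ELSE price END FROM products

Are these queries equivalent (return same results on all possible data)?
Yes, equivalent

Both queries return: [(0,), (522.15,), (588.65,), (1040.37,), (1280.7,), (1705.29,)]

Reason: COALESCE vs CASE for NULL handling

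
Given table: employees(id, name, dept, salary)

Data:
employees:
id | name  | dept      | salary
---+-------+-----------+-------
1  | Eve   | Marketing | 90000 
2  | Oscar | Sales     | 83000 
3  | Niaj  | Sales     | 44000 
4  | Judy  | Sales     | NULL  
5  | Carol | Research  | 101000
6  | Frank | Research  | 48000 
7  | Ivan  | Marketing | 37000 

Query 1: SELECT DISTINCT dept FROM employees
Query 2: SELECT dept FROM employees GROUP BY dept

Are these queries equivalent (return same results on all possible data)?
Yes, equivalent

Both queries return: [('Marketing',), ('Research',), ('Sales',)]

Reason: Both get unique depts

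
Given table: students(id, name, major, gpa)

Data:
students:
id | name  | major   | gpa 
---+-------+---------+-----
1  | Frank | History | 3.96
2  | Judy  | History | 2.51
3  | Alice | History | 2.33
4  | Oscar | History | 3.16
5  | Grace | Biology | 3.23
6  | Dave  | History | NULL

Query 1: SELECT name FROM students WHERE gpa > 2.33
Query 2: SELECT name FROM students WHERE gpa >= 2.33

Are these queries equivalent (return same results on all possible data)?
No, not equivalent

Query 1 returns: [('Frank',), ('Judy',), ('Oscar',), ('Grace',)]
Query 2 returns: [('Frank',), ('Judy',), ('Alice',), ('Oscar',), ('Grace',)]

Reason: > vs >= gives different results when gpa = 2.33 exists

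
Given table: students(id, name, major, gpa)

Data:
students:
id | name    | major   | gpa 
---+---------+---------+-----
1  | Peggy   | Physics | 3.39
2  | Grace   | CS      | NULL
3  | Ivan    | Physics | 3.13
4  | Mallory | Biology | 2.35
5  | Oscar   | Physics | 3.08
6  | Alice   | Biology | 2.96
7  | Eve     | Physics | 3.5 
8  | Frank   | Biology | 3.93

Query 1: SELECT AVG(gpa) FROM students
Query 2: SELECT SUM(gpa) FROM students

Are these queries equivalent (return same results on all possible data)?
No, not equivalent

Query 1 returns: [(3.1914285714285713,)]
Query 2 returns: [(22.34,)]

Reason: AVG vs SUM give different aggregate values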